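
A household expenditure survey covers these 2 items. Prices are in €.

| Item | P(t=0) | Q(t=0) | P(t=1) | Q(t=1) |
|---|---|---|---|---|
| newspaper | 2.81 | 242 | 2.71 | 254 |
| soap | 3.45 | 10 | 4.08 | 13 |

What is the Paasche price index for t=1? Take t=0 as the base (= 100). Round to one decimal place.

97.7

Paasche price index uses current-period quantities as weights.
ΣP(t=1)·Q(t=1) = 2.71×254 + 4.08×13 = 688.34 + 53.04 = 741.38
ΣP(t=0)·Q(t=1) = 2.81×254 + 3.45×13 = 713.74 + 44.85 = 758.59
Index = 741.38 / 758.59 × 100 = 97.7313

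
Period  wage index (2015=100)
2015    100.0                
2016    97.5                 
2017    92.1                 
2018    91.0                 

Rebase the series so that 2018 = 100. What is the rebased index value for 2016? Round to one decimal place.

Rebased(2016) = 97.5 / 91.0 × 100 = 107.1429

107.1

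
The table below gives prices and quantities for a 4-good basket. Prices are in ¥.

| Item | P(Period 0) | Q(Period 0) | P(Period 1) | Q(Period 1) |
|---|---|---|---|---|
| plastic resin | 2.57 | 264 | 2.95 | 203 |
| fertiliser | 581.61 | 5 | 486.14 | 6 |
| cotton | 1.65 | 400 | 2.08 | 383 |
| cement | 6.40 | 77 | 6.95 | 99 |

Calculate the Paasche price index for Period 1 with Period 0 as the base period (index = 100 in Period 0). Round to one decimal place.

Paasche price index uses current-period quantities as weights.
ΣP(Period 1)·Q(Period 1) = 2.95×203 + 486.14×6 + 2.08×383 + 6.95×99 = 598.85 + 2916.84 + 796.64 + 688.05 = 5000.38
ΣP(Period 0)·Q(Period 1) = 2.57×203 + 581.61×6 + 1.65×383 + 6.40×99 = 521.71 + 3489.66 + 631.95 + 633.6 = 5276.92
Index = 5000.38 / 5276.92 × 100 = 94.7594

94.8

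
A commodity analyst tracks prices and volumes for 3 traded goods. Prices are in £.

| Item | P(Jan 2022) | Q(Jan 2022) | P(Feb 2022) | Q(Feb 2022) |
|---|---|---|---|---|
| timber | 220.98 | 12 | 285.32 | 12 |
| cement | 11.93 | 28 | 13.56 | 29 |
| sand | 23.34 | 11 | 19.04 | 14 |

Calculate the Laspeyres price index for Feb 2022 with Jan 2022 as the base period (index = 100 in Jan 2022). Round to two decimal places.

Laspeyres price index uses base-period quantities as weights.
ΣP(Feb 2022)·Q(Jan 2022) = 285.32×12 + 13.56×28 + 19.04×11 = 3423.84 + 379.68 + 209.44 = 4012.96
ΣP(Jan 2022)·Q(Jan 2022) = 220.98×12 + 11.93×28 + 23.34×11 = 2651.76 + 334.04 + 256.74 = 3242.54
Index = 4012.96 / 3242.54 × 100 = 123.7598

123.76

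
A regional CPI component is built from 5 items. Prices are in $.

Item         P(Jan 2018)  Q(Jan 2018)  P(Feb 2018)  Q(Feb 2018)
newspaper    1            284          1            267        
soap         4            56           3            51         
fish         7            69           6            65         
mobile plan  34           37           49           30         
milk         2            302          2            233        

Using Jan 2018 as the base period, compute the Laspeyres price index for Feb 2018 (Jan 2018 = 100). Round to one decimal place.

Laspeyres price index uses base-period quantities as weights.
ΣP(Feb 2018)·Q(Jan 2018) = 1×284 + 3×56 + 6×69 + 49×37 + 2×302 = 284 + 168 + 414 + 1813 + 604 = 3283
ΣP(Jan 2018)·Q(Jan 2018) = 1×284 + 4×56 + 7×69 + 34×37 + 2×302 = 284 + 224 + 483 + 1258 + 604 = 2853
Index = 3283 / 2853 × 100 = 115.0719

115.1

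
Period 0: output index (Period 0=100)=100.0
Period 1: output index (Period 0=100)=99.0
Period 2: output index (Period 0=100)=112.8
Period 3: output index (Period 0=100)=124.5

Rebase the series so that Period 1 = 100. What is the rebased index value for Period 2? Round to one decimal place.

Rebased(Period 2) = 112.8 / 99.0 × 100 = 113.9394

113.9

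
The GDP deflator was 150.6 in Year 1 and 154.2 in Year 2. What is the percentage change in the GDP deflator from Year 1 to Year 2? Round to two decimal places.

Change = (154.2 − 150.6) / 150.6 × 100
       = 3.6 / 150.6 × 100 = 2.3904%

2.39%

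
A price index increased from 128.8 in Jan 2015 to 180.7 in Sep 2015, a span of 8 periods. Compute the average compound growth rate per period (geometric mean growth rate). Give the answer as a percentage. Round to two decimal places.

4.32%

Growth factor = (180.7/128.8)^(1/8) = (1.402950)^(1/8) = 1.043231
Growth rate = 1.043231 − 1 = 0.043231 = 4.3231%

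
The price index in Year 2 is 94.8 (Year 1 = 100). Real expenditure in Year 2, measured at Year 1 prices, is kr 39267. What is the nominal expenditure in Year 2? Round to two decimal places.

37225.12

Nominal = Real × (Index/100) = 39267 × (94.8/100)
        = 39267 × 0.948 = 37225.1160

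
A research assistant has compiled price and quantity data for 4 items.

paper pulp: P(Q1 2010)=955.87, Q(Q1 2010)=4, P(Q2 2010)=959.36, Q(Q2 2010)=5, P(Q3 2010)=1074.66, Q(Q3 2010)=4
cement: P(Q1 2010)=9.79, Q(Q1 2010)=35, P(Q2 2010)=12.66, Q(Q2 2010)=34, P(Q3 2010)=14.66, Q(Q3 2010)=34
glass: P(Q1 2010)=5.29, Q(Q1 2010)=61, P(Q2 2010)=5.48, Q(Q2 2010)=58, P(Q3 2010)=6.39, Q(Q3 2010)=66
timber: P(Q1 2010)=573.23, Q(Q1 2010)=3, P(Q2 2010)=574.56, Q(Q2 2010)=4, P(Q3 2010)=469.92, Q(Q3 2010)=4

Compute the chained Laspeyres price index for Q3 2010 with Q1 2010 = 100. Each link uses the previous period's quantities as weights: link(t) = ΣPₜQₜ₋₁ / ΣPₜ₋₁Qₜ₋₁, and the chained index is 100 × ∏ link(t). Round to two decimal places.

Link Q1 2010→Q2 2010:
ΣP(Q2 2010)Q(Q1 2010) = 959.36×4 + 12.66×35 + 5.48×61 + 574.56×3 = 3837.44 + 443.1 + 334.28 + 1723.68 = 6338.5
ΣP(Q1 2010)Q(Q1 2010) = 955.87×4 + 9.79×35 + 5.29×61 + 573.23×3 = 3823.48 + 342.65 + 322.69 + 1719.69 = 6208.51
link = 6338.5/6208.51 = 1.020937
Link Q2 2010→Q3 2010:
ΣP(Q3 2010)Q(Q2 2010) = 1074.66×5 + 14.66×34 + 6.39×58 + 469.92×4 = 5373.3 + 498.44 + 370.62 + 1879.68 = 8122.04
ΣP(Q2 2010)Q(Q2 2010) = 959.36×5 + 12.66×34 + 5.48×58 + 574.56×4 = 4796.8 + 430.44 + 317.84 + 2298.24 = 7843.32
link = 8122.04/7843.32 = 1.035536
Chained index = 100 × 1.020937 × 1.035536 = 105.7217

105.72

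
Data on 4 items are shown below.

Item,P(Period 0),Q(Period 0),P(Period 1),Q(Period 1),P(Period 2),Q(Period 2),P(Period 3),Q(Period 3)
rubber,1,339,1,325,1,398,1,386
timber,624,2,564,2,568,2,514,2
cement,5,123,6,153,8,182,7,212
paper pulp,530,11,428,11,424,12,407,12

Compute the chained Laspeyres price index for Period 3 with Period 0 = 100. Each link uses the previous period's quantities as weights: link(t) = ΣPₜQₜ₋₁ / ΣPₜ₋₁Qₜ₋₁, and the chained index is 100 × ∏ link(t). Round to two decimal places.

83.89

Link Period 0→Period 1:
ΣP(Period 1)Q(Period 0) = 1×339 + 564×2 + 6×123 + 428×11 = 339 + 1128 + 738 + 4708 = 6913
ΣP(Period 0)Q(Period 0) = 1×339 + 624×2 + 5×123 + 530×11 = 339 + 1248 + 615 + 5830 = 8032
link = 6913/8032 = 0.860682
Link Period 1→Period 2:
ΣP(Period 2)Q(Period 1) = 1×325 + 568×2 + 8×153 + 424×11 = 325 + 1136 + 1224 + 4664 = 7349
ΣP(Period 1)Q(Period 1) = 1×325 + 564×2 + 6×153 + 428×11 = 325 + 1128 + 918 + 4708 = 7079
link = 7349/7079 = 1.038141
Link Period 2→Period 3:
ΣP(Period 3)Q(Period 2) = 1×398 + 514×2 + 7×182 + 407×12 = 398 + 1028 + 1274 + 4884 = 7584
ΣP(Period 2)Q(Period 2) = 1×398 + 568×2 + 8×182 + 424×12 = 398 + 1136 + 1456 + 5088 = 8078
link = 7584/8078 = 0.938846
Chained index = 100 × 0.860682 × 1.038141 × 0.938846 = 83.8868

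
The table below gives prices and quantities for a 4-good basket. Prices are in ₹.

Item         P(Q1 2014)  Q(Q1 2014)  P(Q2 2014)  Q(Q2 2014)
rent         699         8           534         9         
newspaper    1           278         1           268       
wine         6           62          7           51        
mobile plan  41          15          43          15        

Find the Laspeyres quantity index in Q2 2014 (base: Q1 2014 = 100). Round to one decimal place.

109.1

Laspeyres quantity index uses base-period prices as weights.
ΣP(Q1 2014)·Q(Q2 2014) = 699×9 + 1×268 + 6×51 + 41×15 = 6291 + 268 + 306 + 615 = 7480
ΣP(Q1 2014)·Q(Q1 2014) = 699×8 + 1×278 + 6×62 + 41×15 = 5592 + 278 + 372 + 615 = 6857
Index = 7480 / 6857 × 100 = 109.0856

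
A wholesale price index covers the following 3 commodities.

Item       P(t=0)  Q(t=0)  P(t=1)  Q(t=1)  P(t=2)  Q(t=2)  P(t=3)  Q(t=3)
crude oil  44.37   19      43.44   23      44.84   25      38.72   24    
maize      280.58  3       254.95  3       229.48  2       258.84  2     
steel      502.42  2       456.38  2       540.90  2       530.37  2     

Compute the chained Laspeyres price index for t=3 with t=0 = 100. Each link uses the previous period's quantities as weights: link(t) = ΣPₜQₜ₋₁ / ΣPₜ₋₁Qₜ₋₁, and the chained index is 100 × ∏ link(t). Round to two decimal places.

93.18

Link t=0→t=1:
ΣP(t=1)Q(t=0) = 43.44×19 + 254.95×3 + 456.38×2 = 825.36 + 764.85 + 912.76 = 2502.97
ΣP(t=0)Q(t=0) = 44.37×19 + 280.58×3 + 502.42×2 = 843.03 + 841.74 + 1004.84 = 2689.61
link = 2502.97/2689.61 = 0.930607
Link t=1→t=2:
ΣP(t=2)Q(t=1) = 44.84×23 + 229.48×3 + 540.90×2 = 1031.32 + 688.44 + 1081.8 = 2801.56
ΣP(t=1)Q(t=1) = 43.44×23 + 254.95×3 + 456.38×2 = 999.12 + 764.85 + 912.76 = 2676.73
link = 2801.56/2676.73 = 1.046635
Link t=2→t=3:
ΣP(t=3)Q(t=2) = 38.72×25 + 258.84×2 + 530.37×2 = 968 + 517.68 + 1060.74 = 2546.42
ΣP(t=2)Q(t=2) = 44.84×25 + 229.48×2 + 540.90×2 = 1121 + 458.96 + 1081.8 = 2661.76
link = 2546.42/2661.76 = 0.956668
Chained index = 100 × 0.930607 × 1.046635 × 0.956668 = 93.1800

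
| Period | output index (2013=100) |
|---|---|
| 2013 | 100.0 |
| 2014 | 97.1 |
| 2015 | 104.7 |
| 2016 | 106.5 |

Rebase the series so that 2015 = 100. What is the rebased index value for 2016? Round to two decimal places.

Rebased(2016) = 106.5 / 104.7 × 100 = 101.7192

101.72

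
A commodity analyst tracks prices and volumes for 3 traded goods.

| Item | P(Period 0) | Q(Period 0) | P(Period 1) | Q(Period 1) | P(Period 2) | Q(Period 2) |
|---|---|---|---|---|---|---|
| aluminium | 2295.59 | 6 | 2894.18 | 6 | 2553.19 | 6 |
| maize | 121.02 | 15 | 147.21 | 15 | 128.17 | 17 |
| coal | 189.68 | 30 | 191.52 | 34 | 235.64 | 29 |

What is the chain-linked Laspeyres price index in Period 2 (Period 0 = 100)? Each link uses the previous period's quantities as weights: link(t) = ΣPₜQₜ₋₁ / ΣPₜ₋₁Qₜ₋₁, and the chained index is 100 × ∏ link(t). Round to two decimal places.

115.19

Link Period 0→Period 1:
ΣP(Period 1)Q(Period 0) = 2894.18×6 + 147.21×15 + 191.52×30 = 17365.08 + 2208.15 + 5745.6 = 25318.83
ΣP(Period 0)Q(Period 0) = 2295.59×6 + 121.02×15 + 189.68×30 = 13773.54 + 1815.3 + 5690.4 = 21279.24
link = 25318.83/21279.24 = 1.189837
Link Period 1→Period 2:
ΣP(Period 2)Q(Period 1) = 2553.19×6 + 128.17×15 + 235.64×34 = 15319.14 + 1922.55 + 8011.76 = 25253.45
ΣP(Period 1)Q(Period 1) = 2894.18×6 + 147.21×15 + 191.52×34 = 17365.08 + 2208.15 + 6511.68 = 26084.91
link = 25253.45/26084.91 = 0.968125
Chained index = 100 × 1.189837 × 0.968125 = 115.1911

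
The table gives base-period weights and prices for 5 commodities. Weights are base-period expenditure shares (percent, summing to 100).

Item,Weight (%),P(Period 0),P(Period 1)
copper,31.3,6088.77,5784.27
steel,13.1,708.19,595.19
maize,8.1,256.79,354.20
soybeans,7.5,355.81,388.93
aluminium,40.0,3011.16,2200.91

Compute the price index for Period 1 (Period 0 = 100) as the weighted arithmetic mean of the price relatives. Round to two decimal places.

copper: 31.3 × (5784.27/6088.77) = 31.3 × 0.949990 = 29.7347
steel: 13.1 × (595.19/708.19) = 13.1 × 0.840438 = 11.0097
maize: 8.1 × (354.20/256.79) = 8.1 × 1.379337 = 11.1726
soybeans: 7.5 × (388.93/355.81) = 7.5 × 1.093083 = 8.1981
aluminium: 40.0 × (2200.91/3011.16) = 40.0 × 0.730918 = 29.2367
Index = Σ wᵢ·(p₁ᵢ/p₀ᵢ) = 29.7347 + 11.0097 + 11.1726 + 8.1981 + 29.2367 = 89.3519

89.35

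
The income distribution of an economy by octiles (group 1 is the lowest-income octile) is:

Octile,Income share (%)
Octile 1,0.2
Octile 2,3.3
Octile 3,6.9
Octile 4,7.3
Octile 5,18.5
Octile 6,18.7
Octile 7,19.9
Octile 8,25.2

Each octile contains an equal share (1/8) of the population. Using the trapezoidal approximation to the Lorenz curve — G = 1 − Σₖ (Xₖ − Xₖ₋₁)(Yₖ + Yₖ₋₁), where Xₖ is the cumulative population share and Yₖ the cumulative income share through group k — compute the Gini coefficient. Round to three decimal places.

0.381

Cumulative income shares Yₖ: 0.0020, 0.0350, 0.1040, 0.1770, 0.3620, 0.5490, 0.7480, 1.0000
Σ (Xₖ−Xₖ₋₁)(Yₖ+Yₖ₋₁) = (1/8)(0.0020+0.0000) + (1/8)(0.0350+0.0020) + (1/8)(0.1040+0.0350) + (1/8)(0.1770+0.1040) + (1/8)(0.3620+0.1770) + (1/8)(0.5490+0.3620) + (1/8)(0.7480+0.5490) + (1/8)(1.0000+0.7480)
  = 0.0003 + 0.0046 + 0.0174 + 0.0351 + 0.0674 + 0.1139 + 0.1621 + 0.2185 = 0.6192
G = 1 − 0.6192 = 0.3808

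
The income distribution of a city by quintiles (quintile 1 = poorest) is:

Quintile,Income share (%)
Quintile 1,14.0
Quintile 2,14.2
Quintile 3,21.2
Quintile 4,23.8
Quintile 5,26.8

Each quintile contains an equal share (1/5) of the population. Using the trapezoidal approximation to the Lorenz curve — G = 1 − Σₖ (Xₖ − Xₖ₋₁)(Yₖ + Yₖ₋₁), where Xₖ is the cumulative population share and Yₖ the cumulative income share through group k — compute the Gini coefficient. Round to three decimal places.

0.141

Cumulative income shares Yₖ: 0.1400, 0.2820, 0.4940, 0.7320, 1.0000
Σ (Xₖ−Xₖ₋₁)(Yₖ+Yₖ₋₁) = (1/5)(0.1400+0.0000) + (1/5)(0.2820+0.1400) + (1/5)(0.4940+0.2820) + (1/5)(0.7320+0.4940) + (1/5)(1.0000+0.7320)
  = 0.0280 + 0.0844 + 0.1552 + 0.2452 + 0.3464 = 0.8592
G = 1 − 0.8592 = 0.1408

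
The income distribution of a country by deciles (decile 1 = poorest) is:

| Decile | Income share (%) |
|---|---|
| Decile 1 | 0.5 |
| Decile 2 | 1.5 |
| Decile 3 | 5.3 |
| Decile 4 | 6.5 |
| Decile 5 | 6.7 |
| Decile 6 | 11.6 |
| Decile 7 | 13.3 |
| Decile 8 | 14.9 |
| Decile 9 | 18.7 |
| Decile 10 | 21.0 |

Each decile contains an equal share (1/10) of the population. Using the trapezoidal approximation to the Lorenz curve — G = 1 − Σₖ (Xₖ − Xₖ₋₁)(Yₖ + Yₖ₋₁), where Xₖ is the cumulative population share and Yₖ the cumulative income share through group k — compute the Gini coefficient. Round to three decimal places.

0.378

Cumulative income shares Yₖ: 0.0050, 0.0200, 0.0730, 0.1380, 0.2050, 0.3210, 0.4540, 0.6030, 0.7900, 1.0000
Σ (Xₖ−Xₖ₋₁)(Yₖ+Yₖ₋₁) = (1/10)(0.0050+0.0000) + (1/10)(0.0200+0.0050) + (1/10)(0.0730+0.0200) + (1/10)(0.1380+0.0730) + (1/10)(0.2050+0.1380) + (1/10)(0.3210+0.2050) + (1/10)(0.4540+0.3210) + (1/10)(0.6030+0.4540) + (1/10)(0.7900+0.6030) + (1/10)(1.0000+0.7900)
  = 0.0005 + 0.0025 + 0.0093 + 0.0211 + 0.0343 + 0.0526 + 0.0775 + 0.1057 + 0.1393 + 0.1790 = 0.6218
G = 1 − 0.6218 = 0.3782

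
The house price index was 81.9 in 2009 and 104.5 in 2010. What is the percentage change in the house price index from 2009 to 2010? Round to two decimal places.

27.59%

Change = (104.5 − 81.9) / 81.9 × 100
       = 22.6 / 81.9 × 100 = 27.5946%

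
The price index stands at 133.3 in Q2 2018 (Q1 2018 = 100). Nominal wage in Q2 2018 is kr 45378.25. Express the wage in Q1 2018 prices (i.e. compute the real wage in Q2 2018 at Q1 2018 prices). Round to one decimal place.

34042.2

Real = Nominal ÷ (Index/100) = 45378.25 ÷ (133.3/100)
     = 45378.25 ÷ 1.333 = 34042.1980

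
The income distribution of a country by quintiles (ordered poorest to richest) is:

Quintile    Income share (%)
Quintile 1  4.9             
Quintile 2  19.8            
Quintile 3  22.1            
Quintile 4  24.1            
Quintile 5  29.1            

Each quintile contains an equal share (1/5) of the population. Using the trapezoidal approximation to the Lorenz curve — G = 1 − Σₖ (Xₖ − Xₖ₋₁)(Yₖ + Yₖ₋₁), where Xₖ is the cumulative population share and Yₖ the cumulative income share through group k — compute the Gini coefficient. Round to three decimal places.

Cumulative income shares Yₖ: 0.0490, 0.2470, 0.4680, 0.7090, 1.0000
Σ (Xₖ−Xₖ₋₁)(Yₖ+Yₖ₋₁) = (1/5)(0.0490+0.0000) + (1/5)(0.2470+0.0490) + (1/5)(0.4680+0.2470) + (1/5)(0.7090+0.4680) + (1/5)(1.0000+0.7090)
  = 0.0098 + 0.0592 + 0.1430 + 0.2354 + 0.3418 = 0.7892
G = 1 − 0.7892 = 0.2108

0.211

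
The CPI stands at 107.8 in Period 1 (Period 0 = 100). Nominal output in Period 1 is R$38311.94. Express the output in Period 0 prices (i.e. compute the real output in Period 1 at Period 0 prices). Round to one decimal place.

35539.8

Real = Nominal ÷ (Index/100) = 38311.94 ÷ (107.8/100)
     = 38311.94 ÷ 1.078 = 35539.8330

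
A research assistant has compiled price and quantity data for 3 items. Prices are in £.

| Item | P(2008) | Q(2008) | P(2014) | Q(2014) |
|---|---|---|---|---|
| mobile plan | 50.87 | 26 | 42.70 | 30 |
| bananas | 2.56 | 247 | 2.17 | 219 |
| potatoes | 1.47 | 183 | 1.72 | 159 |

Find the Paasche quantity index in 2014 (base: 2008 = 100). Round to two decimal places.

103.51

Paasche quantity index uses current-period prices as weights.
ΣP(2014)·Q(2014) = 42.70×30 + 2.17×219 + 1.72×159 = 1281 + 475.23 + 273.48 = 2029.71
ΣP(2014)·Q(2008) = 42.70×26 + 2.17×247 + 1.72×183 = 1110.2 + 535.99 + 314.76 = 1960.95
Index = 2029.71 / 1960.95 × 100 = 103.5065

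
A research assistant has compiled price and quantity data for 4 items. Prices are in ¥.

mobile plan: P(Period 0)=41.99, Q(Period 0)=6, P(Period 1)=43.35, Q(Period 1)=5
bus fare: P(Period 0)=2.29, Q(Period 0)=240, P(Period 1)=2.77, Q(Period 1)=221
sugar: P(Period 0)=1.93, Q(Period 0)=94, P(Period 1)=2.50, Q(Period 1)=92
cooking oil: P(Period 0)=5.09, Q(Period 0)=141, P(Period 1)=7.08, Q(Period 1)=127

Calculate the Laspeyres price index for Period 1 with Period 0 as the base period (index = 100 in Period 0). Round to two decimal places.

Laspeyres price index uses base-period quantities as weights.
ΣP(Period 1)·Q(Period 0) = 43.35×6 + 2.77×240 + 2.50×94 + 7.08×141 = 260.1 + 664.8 + 235 + 998.28 = 2158.18
ΣP(Period 0)·Q(Period 0) = 41.99×6 + 2.29×240 + 1.93×94 + 5.09×141 = 251.94 + 549.6 + 181.42 + 717.69 = 1700.65
Index = 2158.18 / 1700.65 × 100 = 126.9032

126.90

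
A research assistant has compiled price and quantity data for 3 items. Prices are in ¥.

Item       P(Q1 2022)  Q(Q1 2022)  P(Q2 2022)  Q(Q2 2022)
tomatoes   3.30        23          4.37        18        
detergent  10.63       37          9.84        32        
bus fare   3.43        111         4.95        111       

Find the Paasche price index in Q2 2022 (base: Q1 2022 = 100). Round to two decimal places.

120.85

Paasche price index uses current-period quantities as weights.
ΣP(Q2 2022)·Q(Q2 2022) = 4.37×18 + 9.84×32 + 4.95×111 = 78.66 + 314.88 + 549.45 = 942.99
ΣP(Q1 2022)·Q(Q2 2022) = 3.30×18 + 10.63×32 + 3.43×111 = 59.4 + 340.16 + 380.73 = 780.29
Index = 942.99 / 780.29 × 100 = 120.8512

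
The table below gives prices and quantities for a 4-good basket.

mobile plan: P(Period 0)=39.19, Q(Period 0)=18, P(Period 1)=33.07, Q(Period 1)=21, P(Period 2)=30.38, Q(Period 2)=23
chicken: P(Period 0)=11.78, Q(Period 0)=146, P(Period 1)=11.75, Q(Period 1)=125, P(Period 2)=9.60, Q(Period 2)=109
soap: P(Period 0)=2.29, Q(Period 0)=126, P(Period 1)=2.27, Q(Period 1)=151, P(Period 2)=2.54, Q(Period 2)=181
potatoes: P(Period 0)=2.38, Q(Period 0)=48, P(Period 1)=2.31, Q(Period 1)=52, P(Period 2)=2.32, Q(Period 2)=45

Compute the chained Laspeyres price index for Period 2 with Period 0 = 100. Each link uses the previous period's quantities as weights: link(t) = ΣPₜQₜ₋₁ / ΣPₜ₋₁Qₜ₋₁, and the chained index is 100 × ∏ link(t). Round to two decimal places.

85.39

Link Period 0→Period 1:
ΣP(Period 1)Q(Period 0) = 33.07×18 + 11.75×146 + 2.27×126 + 2.31×48 = 595.26 + 1715.5 + 286.02 + 110.88 = 2707.66
ΣP(Period 0)Q(Period 0) = 39.19×18 + 11.78×146 + 2.29×126 + 2.38×48 = 705.42 + 1719.88 + 288.54 + 114.24 = 2828.08
link = 2707.66/2828.08 = 0.957420
Link Period 1→Period 2:
ΣP(Period 2)Q(Period 1) = 30.38×21 + 9.60×125 + 2.54×151 + 2.32×52 = 637.98 + 1200 + 383.54 + 120.64 = 2342.16
ΣP(Period 1)Q(Period 1) = 33.07×21 + 11.75×125 + 2.27×151 + 2.31×52 = 694.47 + 1468.75 + 342.77 + 120.12 = 2626.11
link = 2342.16/2626.11 = 0.891874
Chained index = 100 × 0.957420 × 0.891874 = 85.3898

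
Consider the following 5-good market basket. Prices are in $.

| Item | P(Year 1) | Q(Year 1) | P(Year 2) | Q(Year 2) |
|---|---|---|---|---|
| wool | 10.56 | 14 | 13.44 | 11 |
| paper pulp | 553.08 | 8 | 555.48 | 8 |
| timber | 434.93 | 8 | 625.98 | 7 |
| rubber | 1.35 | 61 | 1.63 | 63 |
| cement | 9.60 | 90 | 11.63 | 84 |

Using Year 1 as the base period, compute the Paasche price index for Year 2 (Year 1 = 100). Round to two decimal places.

118.60

Paasche price index uses current-period quantities as weights.
ΣP(Year 2)·Q(Year 2) = 13.44×11 + 555.48×8 + 625.98×7 + 1.63×63 + 11.63×84 = 147.84 + 4443.84 + 4381.86 + 102.69 + 976.92 = 10053.15
ΣP(Year 1)·Q(Year 2) = 10.56×11 + 553.08×8 + 434.93×7 + 1.35×63 + 9.60×84 = 116.16 + 4424.64 + 3044.51 + 85.05 + 806.4 = 8476.76
Index = 10053.15 / 8476.76 × 100 = 118.5966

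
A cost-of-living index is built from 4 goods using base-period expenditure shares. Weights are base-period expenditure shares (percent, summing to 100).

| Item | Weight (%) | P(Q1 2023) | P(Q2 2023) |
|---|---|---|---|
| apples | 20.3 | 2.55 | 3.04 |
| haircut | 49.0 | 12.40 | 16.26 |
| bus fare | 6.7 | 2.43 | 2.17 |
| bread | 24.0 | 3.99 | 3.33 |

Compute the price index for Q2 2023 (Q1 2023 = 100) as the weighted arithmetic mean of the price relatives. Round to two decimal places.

apples: 20.3 × (3.04/2.55) = 20.3 × 1.192157 = 24.2008
haircut: 49.0 × (16.26/12.40) = 49.0 × 1.311290 = 64.2532
bus fare: 6.7 × (2.17/2.43) = 6.7 × 0.893004 = 5.9831
bread: 24.0 × (3.33/3.99) = 24.0 × 0.834586 = 20.0301
Index = Σ wᵢ·(p₁ᵢ/p₀ᵢ) = 24.2008 + 64.2532 + 5.9831 + 20.0301 = 114.4672

114.47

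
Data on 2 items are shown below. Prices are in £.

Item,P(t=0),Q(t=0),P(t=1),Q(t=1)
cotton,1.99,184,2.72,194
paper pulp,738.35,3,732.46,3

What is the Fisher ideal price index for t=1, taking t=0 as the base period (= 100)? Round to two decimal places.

Laspeyres component (base-period weights):
ΣP(t=1)Q(t=0) = 2.72×184 + 732.46×3 = 500.48 + 2197.38 = 2697.86
ΣP(t=0)Q(t=0) = 1.99×184 + 738.35×3 = 366.16 + 2215.05 = 2581.21
L = 2697.86 / 2581.21 × 100 = 104.5192
Paasche component (current-period weights):
ΣP(t=1)Q(t=1) = 2.72×194 + 732.46×3 = 527.68 + 2197.38 = 2725.06
ΣP(t=0)Q(t=1) = 1.99×194 + 738.35×3 = 386.06 + 2215.05 = 2601.11
P = 2725.06 / 2601.11 × 100 = 104.7653
Fisher = √(L × P) = √(104.5192 × 104.7653) = 104.6422

104.64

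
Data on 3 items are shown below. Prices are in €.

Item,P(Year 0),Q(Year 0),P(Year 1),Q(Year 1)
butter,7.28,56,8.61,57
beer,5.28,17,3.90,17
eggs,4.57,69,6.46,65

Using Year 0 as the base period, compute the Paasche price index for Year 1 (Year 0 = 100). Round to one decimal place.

121.9

Paasche price index uses current-period quantities as weights.
ΣP(Year 1)·Q(Year 1) = 8.61×57 + 3.90×17 + 6.46×65 = 490.77 + 66.3 + 419.9 = 976.97
ΣP(Year 0)·Q(Year 1) = 7.28×57 + 5.28×17 + 4.57×65 = 414.96 + 89.76 + 297.05 = 801.77
Index = 976.97 / 801.77 × 100 = 121.8517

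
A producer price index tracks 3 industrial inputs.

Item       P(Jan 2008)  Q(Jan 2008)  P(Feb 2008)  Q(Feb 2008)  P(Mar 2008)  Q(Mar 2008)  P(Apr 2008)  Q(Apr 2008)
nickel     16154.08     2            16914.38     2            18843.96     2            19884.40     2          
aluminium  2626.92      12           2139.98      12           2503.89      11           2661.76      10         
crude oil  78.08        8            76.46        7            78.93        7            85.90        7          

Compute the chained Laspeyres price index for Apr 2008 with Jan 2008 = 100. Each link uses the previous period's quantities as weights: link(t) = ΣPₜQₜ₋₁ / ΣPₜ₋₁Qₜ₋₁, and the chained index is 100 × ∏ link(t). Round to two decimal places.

Link Jan 2008→Feb 2008:
ΣP(Feb 2008)Q(Jan 2008) = 16914.38×2 + 2139.98×12 + 76.46×8 = 33828.76 + 25679.76 + 611.68 = 60120.2
ΣP(Jan 2008)Q(Jan 2008) = 16154.08×2 + 2626.92×12 + 78.08×8 = 32308.16 + 31523.04 + 624.64 = 64455.84
link = 60120.2/64455.84 = 0.932735
Link Feb 2008→Mar 2008:
ΣP(Mar 2008)Q(Feb 2008) = 18843.96×2 + 2503.89×12 + 78.93×7 = 37687.92 + 30046.68 + 552.51 = 68287.11
ΣP(Feb 2008)Q(Feb 2008) = 16914.38×2 + 2139.98×12 + 76.46×7 = 33828.76 + 25679.76 + 535.22 = 60043.74
link = 68287.11/60043.74 = 1.137289
Link Mar 2008→Apr 2008:
ΣP(Apr 2008)Q(Mar 2008) = 19884.40×2 + 2661.76×11 + 85.90×7 = 39768.8 + 29279.36 + 601.3 = 69649.46
ΣP(Mar 2008)Q(Mar 2008) = 18843.96×2 + 2503.89×11 + 78.93×7 = 37687.92 + 27542.79 + 552.51 = 65783.22
link = 69649.46/65783.22 = 1.058772
Chained index = 100 × 0.932735 × 1.137289 × 1.058772 = 112.3134

112.31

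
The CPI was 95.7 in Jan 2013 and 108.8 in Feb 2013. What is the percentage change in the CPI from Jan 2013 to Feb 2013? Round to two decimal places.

13.69%

Change = (108.8 − 95.7) / 95.7 × 100
       = 13.1 / 95.7 × 100 = 13.6886%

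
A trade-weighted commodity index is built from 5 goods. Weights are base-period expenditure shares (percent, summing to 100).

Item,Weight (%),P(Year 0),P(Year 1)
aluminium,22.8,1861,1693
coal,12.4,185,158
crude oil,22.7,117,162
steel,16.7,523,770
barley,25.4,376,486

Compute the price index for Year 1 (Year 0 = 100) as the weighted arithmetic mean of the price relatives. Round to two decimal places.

120.18

aluminium: 22.8 × (1693/1861) = 22.8 × 0.909726 = 20.7418
coal: 12.4 × (158/185) = 12.4 × 0.854054 = 10.5903
crude oil: 22.7 × (162/117) = 22.7 × 1.384615 = 31.4308
steel: 16.7 × (770/523) = 16.7 × 1.472275 = 24.5870
barley: 25.4 × (486/376) = 25.4 × 1.292553 = 32.8309
Index = Σ wᵢ·(p₁ᵢ/p₀ᵢ) = 20.7418 + 10.5903 + 31.4308 + 24.5870 + 32.8309 = 120.1806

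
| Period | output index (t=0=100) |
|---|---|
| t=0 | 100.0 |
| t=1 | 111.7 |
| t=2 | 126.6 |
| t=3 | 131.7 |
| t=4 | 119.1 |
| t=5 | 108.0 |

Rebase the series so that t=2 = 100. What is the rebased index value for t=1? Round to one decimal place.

88.2

Rebased(t=1) = 111.7 / 126.6 × 100 = 88.2306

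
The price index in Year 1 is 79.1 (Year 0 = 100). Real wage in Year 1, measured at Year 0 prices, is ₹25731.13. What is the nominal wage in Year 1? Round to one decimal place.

20353.3

Nominal = Real × (Index/100) = 25731.13 × (79.1/100)
        = 25731.13 × 0.791 = 20353.3238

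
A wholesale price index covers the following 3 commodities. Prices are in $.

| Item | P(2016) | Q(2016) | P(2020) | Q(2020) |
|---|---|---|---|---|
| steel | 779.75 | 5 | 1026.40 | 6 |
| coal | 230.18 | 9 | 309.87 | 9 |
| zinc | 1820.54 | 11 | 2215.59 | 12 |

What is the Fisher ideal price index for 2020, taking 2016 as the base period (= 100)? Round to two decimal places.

Laspeyres component (base-period weights):
ΣP(2020)Q(2016) = 1026.40×5 + 309.87×9 + 2215.59×11 = 5132 + 2788.83 + 24371.49 = 32292.32
ΣP(2016)Q(2016) = 779.75×5 + 230.18×9 + 1820.54×11 = 3898.75 + 2071.62 + 20025.94 = 25996.31
L = 32292.32 / 25996.31 × 100 = 124.2189
Paasche component (current-period weights):
ΣP(2020)Q(2020) = 1026.40×6 + 309.87×9 + 2215.59×12 = 6158.4 + 2788.83 + 26587.08 = 35534.31
ΣP(2016)Q(2020) = 779.75×6 + 230.18×9 + 1820.54×12 = 4678.5 + 2071.62 + 21846.48 = 28596.6
P = 35534.31 / 28596.6 × 100 = 124.2606
Fisher = √(L × P) = √(124.2189 × 124.2606) = 124.2397

124.24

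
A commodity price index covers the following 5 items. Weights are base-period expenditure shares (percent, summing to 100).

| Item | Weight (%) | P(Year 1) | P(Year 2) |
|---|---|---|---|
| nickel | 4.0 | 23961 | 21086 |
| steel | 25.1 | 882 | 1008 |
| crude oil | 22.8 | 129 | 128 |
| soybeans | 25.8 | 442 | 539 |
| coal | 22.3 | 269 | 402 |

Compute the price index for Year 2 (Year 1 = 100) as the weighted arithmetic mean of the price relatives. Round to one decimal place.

119.6

nickel: 4.0 × (21086/23961) = 4.0 × 0.880013 = 3.5201
steel: 25.1 × (1008/882) = 25.1 × 1.142857 = 28.6857
crude oil: 22.8 × (128/129) = 22.8 × 0.992248 = 22.6233
soybeans: 25.8 × (539/442) = 25.8 × 1.219457 = 31.4620
coal: 22.3 × (402/269) = 22.3 × 1.494424 = 33.3257
Index = Σ wᵢ·(p₁ᵢ/p₀ᵢ) = 3.5201 + 28.6857 + 22.6233 + 31.4620 + 33.3257 = 119.6167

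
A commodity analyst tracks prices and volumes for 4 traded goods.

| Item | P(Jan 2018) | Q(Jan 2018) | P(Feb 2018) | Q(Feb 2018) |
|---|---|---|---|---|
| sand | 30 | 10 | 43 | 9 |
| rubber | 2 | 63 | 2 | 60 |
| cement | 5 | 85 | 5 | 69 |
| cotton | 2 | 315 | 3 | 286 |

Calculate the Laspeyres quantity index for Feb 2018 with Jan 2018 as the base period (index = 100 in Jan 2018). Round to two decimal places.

Laspeyres quantity index uses base-period prices as weights.
ΣP(Jan 2018)·Q(Feb 2018) = 30×9 + 2×60 + 5×69 + 2×286 = 270 + 120 + 345 + 572 = 1307
ΣP(Jan 2018)·Q(Jan 2018) = 30×10 + 2×63 + 5×85 + 2×315 = 300 + 126 + 425 + 630 = 1481
Index = 1307 / 1481 × 100 = 88.2512

88.25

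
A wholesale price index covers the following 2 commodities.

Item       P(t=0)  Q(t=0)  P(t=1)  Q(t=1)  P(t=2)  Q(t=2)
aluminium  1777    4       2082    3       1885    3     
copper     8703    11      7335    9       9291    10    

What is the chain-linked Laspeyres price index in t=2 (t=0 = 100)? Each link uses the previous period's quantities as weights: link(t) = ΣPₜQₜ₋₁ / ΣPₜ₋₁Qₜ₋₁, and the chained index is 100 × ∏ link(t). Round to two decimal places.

Link t=0→t=1:
ΣP(t=1)Q(t=0) = 2082×4 + 7335×11 = 8328 + 80685 = 89013
ΣP(t=0)Q(t=0) = 1777×4 + 8703×11 = 7108 + 95733 = 102841
link = 89013/102841 = 0.865540
Link t=1→t=2:
ΣP(t=2)Q(t=1) = 1885×3 + 9291×9 = 5655 + 83619 = 89274
ΣP(t=1)Q(t=1) = 2082×3 + 7335×9 = 6246 + 66015 = 72261
link = 89274/72261 = 1.235438
Chained index = 100 × 0.865540 × 1.235438 = 106.9321

106.93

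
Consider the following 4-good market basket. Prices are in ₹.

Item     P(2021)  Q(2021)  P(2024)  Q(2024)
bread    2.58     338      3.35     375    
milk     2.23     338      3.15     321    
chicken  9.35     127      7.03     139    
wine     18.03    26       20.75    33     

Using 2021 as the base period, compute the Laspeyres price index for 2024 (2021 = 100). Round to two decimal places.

Laspeyres price index uses base-period quantities as weights.
ΣP(2024)·Q(2021) = 3.35×338 + 3.15×338 + 7.03×127 + 20.75×26 = 1132.3 + 1064.7 + 892.81 + 539.5 = 3629.31
ΣP(2021)·Q(2021) = 2.58×338 + 2.23×338 + 9.35×127 + 18.03×26 = 872.04 + 753.74 + 1187.45 + 468.78 = 3282.01
Index = 3629.31 / 3282.01 × 100 = 110.5819

110.58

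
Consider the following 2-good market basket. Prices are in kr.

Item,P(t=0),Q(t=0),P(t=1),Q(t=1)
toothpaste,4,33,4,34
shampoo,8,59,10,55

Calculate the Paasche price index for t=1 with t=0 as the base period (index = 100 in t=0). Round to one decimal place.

Paasche price index uses current-period quantities as weights.
ΣP(t=1)·Q(t=1) = 4×34 + 10×55 = 136 + 550 = 686
ΣP(t=0)·Q(t=1) = 4×34 + 8×55 = 136 + 440 = 576
Index = 686 / 576 × 100 = 119.0972

119.1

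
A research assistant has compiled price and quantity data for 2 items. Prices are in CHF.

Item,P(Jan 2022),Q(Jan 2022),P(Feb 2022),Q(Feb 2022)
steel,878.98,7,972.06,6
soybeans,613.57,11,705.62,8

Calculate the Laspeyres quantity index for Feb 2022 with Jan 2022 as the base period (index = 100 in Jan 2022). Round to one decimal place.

78.9

Laspeyres quantity index uses base-period prices as weights.
ΣP(Jan 2022)·Q(Feb 2022) = 878.98×6 + 613.57×8 = 5273.88 + 4908.56 = 10182.44
ΣP(Jan 2022)·Q(Jan 2022) = 878.98×7 + 613.57×11 = 6152.86 + 6749.27 = 12902.13
Index = 10182.44 / 12902.13 × 100 = 78.9206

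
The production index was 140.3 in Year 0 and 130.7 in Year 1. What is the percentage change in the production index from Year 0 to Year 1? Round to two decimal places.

-6.84%

Change = (130.7 − 140.3) / 140.3 × 100
       = -9.6 / 140.3 × 100 = -6.8425%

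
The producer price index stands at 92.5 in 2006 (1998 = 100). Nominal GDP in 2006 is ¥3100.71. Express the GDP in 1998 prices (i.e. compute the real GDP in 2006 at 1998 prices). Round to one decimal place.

Real = Nominal ÷ (Index/100) = 3100.71 ÷ (92.5/100)
     = 3100.71 ÷ 0.925 = 3352.1189

3352.1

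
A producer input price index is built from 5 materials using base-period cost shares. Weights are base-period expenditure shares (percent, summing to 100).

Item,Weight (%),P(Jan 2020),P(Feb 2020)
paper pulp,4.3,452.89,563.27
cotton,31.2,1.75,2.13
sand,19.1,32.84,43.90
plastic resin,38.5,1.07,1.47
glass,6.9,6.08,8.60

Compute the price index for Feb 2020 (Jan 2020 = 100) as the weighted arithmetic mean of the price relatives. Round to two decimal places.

paper pulp: 4.3 × (563.27/452.89) = 4.3 × 1.243724 = 5.3480
cotton: 31.2 × (2.13/1.75) = 31.2 × 1.217143 = 37.9749
sand: 19.1 × (43.90/32.84) = 19.1 × 1.336784 = 25.5326
plastic resin: 38.5 × (1.47/1.07) = 38.5 × 1.373832 = 52.8925
glass: 6.9 × (8.60/6.08) = 6.9 × 1.414474 = 9.7599
Index = Σ wᵢ·(p₁ᵢ/p₀ᵢ) = 5.3480 + 37.9749 + 25.5326 + 52.8925 + 9.7599 = 131.5078

131.51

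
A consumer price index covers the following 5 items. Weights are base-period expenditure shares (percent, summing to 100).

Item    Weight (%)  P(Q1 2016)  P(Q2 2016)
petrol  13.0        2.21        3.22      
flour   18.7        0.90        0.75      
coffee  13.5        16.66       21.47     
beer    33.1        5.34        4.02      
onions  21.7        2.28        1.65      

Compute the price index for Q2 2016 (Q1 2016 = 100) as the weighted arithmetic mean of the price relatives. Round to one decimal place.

petrol: 13.0 × (3.22/2.21) = 13.0 × 1.457014 = 18.9412
flour: 18.7 × (0.75/0.90) = 18.7 × 0.833333 = 15.5833
coffee: 13.5 × (21.47/16.66) = 13.5 × 1.288715 = 17.3977
beer: 33.1 × (4.02/5.34) = 33.1 × 0.752809 = 24.9180
onions: 21.7 × (1.65/2.28) = 21.7 × 0.723684 = 15.7039
Index = Σ wᵢ·(p₁ᵢ/p₀ᵢ) = 18.9412 + 15.5833 + 17.3977 + 24.9180 + 15.7039 = 92.5441

92.5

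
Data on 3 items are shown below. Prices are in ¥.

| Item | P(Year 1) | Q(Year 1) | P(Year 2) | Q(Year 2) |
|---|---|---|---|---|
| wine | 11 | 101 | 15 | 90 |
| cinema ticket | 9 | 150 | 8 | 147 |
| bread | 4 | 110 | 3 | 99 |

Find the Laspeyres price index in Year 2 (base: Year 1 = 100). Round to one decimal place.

105.0

Laspeyres price index uses base-period quantities as weights.
ΣP(Year 2)·Q(Year 1) = 15×101 + 8×150 + 3×110 = 1515 + 1200 + 330 = 3045
ΣP(Year 1)·Q(Year 1) = 11×101 + 9×150 + 4×110 = 1111 + 1350 + 440 = 2901
Index = 3045 / 2901 × 100 = 104.9638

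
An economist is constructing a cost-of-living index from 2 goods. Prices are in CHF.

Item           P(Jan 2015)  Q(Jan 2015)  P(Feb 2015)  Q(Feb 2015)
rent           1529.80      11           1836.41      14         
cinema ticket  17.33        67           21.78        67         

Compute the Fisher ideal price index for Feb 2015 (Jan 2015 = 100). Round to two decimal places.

Laspeyres component (base-period weights):
ΣP(Feb 2015)Q(Jan 2015) = 1836.41×11 + 21.78×67 = 20200.51 + 1459.26 = 21659.77
ΣP(Jan 2015)Q(Jan 2015) = 1529.80×11 + 17.33×67 = 16827.8 + 1161.11 = 17988.91
L = 21659.77 / 17988.91 × 100 = 120.4062
Paasche component (current-period weights):
ΣP(Feb 2015)Q(Feb 2015) = 1836.41×14 + 21.78×67 = 25709.74 + 1459.26 = 27169
ΣP(Jan 2015)Q(Feb 2015) = 1529.80×14 + 17.33×67 = 21417.2 + 1161.11 = 22578.31
P = 27169 / 22578.31 × 100 = 120.3323
Fisher = √(L × P) = √(120.4062 × 120.3323) = 120.3693

120.37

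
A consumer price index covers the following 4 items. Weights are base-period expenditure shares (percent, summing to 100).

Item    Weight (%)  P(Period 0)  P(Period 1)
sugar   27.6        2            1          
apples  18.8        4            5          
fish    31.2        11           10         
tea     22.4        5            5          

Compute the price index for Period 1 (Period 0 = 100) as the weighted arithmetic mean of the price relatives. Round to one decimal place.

sugar: 27.6 × (1/2) = 27.6 × 0.500000 = 13.8000
apples: 18.8 × (5/4) = 18.8 × 1.250000 = 23.5000
fish: 31.2 × (10/11) = 31.2 × 0.909091 = 28.3636
tea: 22.4 × (5/5) = 22.4 × 1.000000 = 22.4000
Index = Σ wᵢ·(p₁ᵢ/p₀ᵢ) = 13.8000 + 23.5000 + 28.3636 + 22.4000 = 88.0636

88.1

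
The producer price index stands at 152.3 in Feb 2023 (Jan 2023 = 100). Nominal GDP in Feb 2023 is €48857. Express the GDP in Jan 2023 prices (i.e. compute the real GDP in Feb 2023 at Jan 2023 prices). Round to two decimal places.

Real = Nominal ÷ (Index/100) = 48857 ÷ (152.3/100)
     = 48857 ÷ 1.523 = 32079.4485

32079.45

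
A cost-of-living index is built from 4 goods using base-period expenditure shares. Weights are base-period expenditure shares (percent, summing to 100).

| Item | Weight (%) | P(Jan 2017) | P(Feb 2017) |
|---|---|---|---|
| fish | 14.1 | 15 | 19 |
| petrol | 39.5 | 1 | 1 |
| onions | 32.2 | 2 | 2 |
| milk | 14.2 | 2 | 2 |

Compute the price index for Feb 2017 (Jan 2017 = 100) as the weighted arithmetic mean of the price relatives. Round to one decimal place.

fish: 14.1 × (19/15) = 14.1 × 1.266667 = 17.8600
petrol: 39.5 × (1/1) = 39.5 × 1.000000 = 39.5000
onions: 32.2 × (2/2) = 32.2 × 1.000000 = 32.2000
milk: 14.2 × (2/2) = 14.2 × 1.000000 = 14.2000
Index = Σ wᵢ·(p₁ᵢ/p₀ᵢ) = 17.8600 + 39.5000 + 32.2000 + 14.2000 = 103.7600

103.8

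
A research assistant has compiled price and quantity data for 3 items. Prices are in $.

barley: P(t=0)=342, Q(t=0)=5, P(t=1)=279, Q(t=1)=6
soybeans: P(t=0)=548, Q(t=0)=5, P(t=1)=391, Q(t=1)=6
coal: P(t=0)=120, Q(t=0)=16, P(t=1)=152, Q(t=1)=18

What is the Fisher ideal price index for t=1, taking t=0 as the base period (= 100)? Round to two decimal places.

90.42

Laspeyres component (base-period weights):
ΣP(t=1)Q(t=0) = 279×5 + 391×5 + 152×16 = 1395 + 1955 + 2432 = 5782
ΣP(t=0)Q(t=0) = 342×5 + 548×5 + 120×16 = 1710 + 2740 + 1920 = 6370
L = 5782 / 6370 × 100 = 90.7692
Paasche component (current-period weights):
ΣP(t=1)Q(t=1) = 279×6 + 391×6 + 152×18 = 1674 + 2346 + 2736 = 6756
ΣP(t=0)Q(t=1) = 342×6 + 548×6 + 120×18 = 2052 + 3288 + 2160 = 7500
P = 6756 / 7500 × 100 = 90.0800
Fisher = √(L × P) = √(90.7692 × 90.0800) = 90.4240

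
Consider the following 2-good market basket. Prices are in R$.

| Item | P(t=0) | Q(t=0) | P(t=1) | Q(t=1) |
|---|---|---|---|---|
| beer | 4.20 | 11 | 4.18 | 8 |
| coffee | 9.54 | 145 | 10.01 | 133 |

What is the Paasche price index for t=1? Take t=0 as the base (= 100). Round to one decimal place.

104.8

Paasche price index uses current-period quantities as weights.
ΣP(t=1)·Q(t=1) = 4.18×8 + 10.01×133 = 33.44 + 1331.33 = 1364.77
ΣP(t=0)·Q(t=1) = 4.20×8 + 9.54×133 = 33.6 + 1268.82 = 1302.42
Index = 1364.77 / 1302.42 × 100 = 104.7872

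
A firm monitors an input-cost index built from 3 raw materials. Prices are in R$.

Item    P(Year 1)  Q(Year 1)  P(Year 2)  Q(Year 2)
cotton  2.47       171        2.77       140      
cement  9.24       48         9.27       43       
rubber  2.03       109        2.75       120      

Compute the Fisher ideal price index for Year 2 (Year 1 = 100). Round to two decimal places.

Laspeyres component (base-period weights):
ΣP(Year 2)Q(Year 1) = 2.77×171 + 9.27×48 + 2.75×109 = 473.67 + 444.96 + 299.75 = 1218.38
ΣP(Year 1)Q(Year 1) = 2.47×171 + 9.24×48 + 2.03×109 = 422.37 + 443.52 + 221.27 = 1087.16
L = 1218.38 / 1087.16 × 100 = 112.0700
Paasche component (current-period weights):
ΣP(Year 2)Q(Year 2) = 2.77×140 + 9.27×43 + 2.75×120 = 387.8 + 398.61 + 330 = 1116.41
ΣP(Year 1)Q(Year 2) = 2.47×140 + 9.24×43 + 2.03×120 = 345.8 + 397.32 + 243.6 = 986.72
P = 1116.41 / 986.72 × 100 = 113.1435
Fisher = √(L × P) = √(112.0700 × 113.1435) = 112.6055

112.61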